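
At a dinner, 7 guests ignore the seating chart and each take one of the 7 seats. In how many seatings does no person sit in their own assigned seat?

1854

The number of derangements of 7 is !7 = Σ_{k=0}^{7} (-1)^k·7!/k!
= 7! - 7!/1! + 7!/2! - 7!/3! + 7!/4! - 7!/5! + 7!/6! - 7!/7!
= 5040 - 5040 + 2520 - 840 + 210 - 42 + 7 - 1
= 1854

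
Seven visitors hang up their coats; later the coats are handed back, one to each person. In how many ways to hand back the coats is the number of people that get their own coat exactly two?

924

Choose which 2 of the 7 are fixed: C(7,2) = 21.
The remaining 5 must be deranged: !5 = 44.
Total: 21 × 44 = 924.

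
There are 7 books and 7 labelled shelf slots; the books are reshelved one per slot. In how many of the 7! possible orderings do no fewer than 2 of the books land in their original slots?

Sum C(7,i)·!(7-i) for i = 2..7:
  i=2: C(7,2)·!5 = 21·44 = 924
  i=3: C(7,3)·!4 = 35·9 = 315
  i=4: C(7,4)·!3 = 35·2 = 70
  i=5: C(7,5)·!2 = 21·1 = 21
  i=6: C(7,6)·!1 = 7·0 = 0
  i=7: C(7,7)·!0 = 1·1 = 1
Total = 1331.

1331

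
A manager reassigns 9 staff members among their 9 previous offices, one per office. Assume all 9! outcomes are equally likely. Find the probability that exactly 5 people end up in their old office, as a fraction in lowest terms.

Favorable outcomes: C(9,5)·!4 = 126·9 = 1134.
Total outcomes: 9! = 362880.
Probability = 1134/362880 = 1/320.

1/320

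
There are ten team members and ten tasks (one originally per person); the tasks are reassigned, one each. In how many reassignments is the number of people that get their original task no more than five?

3626624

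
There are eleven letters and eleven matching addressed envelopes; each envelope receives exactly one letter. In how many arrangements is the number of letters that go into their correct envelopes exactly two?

7342280

Pick the 2 fixed positions: C(11,2) = 55 ways.
The other 9 form a derangement: !9 = 133496.
Total: 55 × 133496 = 7342280.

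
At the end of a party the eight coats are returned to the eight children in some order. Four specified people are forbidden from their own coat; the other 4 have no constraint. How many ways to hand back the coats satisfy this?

Let A_j be the event that the j-th constrained one is fixed. By inclusion-exclusion over the 4 events:
Σ_{j=0}^{4} (-1)^j C(4,j)(8-j)!
= C(4,0)·8! - C(4,1)·7! + C(4,2)·6! - C(4,3)·5! + C(4,4)·4!
= 40320 - 20160 + 4320 - 480 + 24
= 24024

24024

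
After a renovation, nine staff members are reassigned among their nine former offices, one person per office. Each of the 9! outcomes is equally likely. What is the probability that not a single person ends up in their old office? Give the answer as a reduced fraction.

Favorable outcomes: !9 = 133496.
Total outcomes: 9! = 362880.
Probability = 133496/362880 = 16687/45360.

16687/45360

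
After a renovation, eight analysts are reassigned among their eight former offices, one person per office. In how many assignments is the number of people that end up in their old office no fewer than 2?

10655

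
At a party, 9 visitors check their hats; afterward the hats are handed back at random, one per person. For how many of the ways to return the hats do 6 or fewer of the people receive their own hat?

362843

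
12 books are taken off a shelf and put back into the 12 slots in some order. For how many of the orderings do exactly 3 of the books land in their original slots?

Choose which 3 of the 12 are fixed: C(12,3) = 220.
The remaining 9 must be deranged: !9 = 133496.
Total: 220 × 133496 = 29369120.

29369120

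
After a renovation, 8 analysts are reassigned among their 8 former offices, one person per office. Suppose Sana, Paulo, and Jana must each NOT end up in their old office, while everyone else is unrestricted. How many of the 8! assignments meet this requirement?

Let A_j be the event that the j-th constrained one is fixed. By inclusion-exclusion over the 3 events:
Σ_{j=0}^{3} (-1)^j C(3,j)(8-j)!
= C(3,0)·8! - C(3,1)·7! + C(3,2)·6! - C(3,3)·5!
= 40320 - 15120 + 2160 - 120
= 27240

27240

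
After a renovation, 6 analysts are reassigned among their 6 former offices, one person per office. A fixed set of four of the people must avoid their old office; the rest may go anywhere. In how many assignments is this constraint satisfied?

362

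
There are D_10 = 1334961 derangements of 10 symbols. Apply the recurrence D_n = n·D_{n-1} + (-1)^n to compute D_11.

D_11 = 11·1334961 - 1 = 14684570.

14684570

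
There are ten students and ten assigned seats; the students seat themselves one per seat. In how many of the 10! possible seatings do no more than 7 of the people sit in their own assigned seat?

3628754

Sum C(10,i)·!(10-i) for i = 0..7:
  i=0: C(10,0)·!10 = 1·1334961 = 1334961
  i=1: C(10,1)·!9 = 10·133496 = 1334960
  i=2: C(10,2)·!8 = 45·14833 = 667485
  i=3: C(10,3)·!7 = 120·1854 = 222480
  i=4: C(10,4)·!6 = 210·265 = 55650
  i=5: C(10,5)·!5 = 252·44 = 11088
  i=6: C(10,6)·!4 = 210·9 = 1890
  i=7: C(10,7)·!3 = 120·2 = 240
Total = 3628754.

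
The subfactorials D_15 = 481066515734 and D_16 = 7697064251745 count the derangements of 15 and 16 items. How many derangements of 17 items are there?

D_17 = (17-1)·(D_16 + D_15) = 16·(7697064251745 + 481066515734) = 16·8178130767479 = 130850092279664.

130850092279664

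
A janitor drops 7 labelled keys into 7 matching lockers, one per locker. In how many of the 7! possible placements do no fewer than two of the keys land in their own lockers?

1331

Sum C(7,i)·!(7-i) for i = 2..7:
  i=2: C(7,2)·!5 = 21·44 = 924
  i=3: C(7,3)·!4 = 35·9 = 315
  i=4: C(7,4)·!3 = 35·2 = 70
  i=5: C(7,5)·!2 = 21·1 = 21
  i=6: C(7,6)·!1 = 7·0 = 0
  i=7: C(7,7)·!0 = 1·1 = 1
Total = 1331.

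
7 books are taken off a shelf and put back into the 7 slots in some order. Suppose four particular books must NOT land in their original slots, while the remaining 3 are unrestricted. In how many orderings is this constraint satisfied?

2790

Inclusion-exclusion on the 4 forbidden self-matches:
Σ_{j=0}^{4} (-1)^j C(4,j)(7-j)!
= C(4,0)·7! - C(4,1)·6! + C(4,2)·5! - C(4,3)·4! + C(4,4)·3!
= 5040 - 2880 + 720 - 96 + 6
= 2790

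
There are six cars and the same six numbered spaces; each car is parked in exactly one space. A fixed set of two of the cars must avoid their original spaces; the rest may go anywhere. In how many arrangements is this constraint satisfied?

504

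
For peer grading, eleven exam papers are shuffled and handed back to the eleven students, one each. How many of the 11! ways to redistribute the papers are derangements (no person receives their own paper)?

14684570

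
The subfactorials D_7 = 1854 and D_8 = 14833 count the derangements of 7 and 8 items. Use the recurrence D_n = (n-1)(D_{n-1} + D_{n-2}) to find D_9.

D_9 = (9-1)·(D_8 + D_7) = 8·(14833 + 1854) = 8·16687 = 133496.

133496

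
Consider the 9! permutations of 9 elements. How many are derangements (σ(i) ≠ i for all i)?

133496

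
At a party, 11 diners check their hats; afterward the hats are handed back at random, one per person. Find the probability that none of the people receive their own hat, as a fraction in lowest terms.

1468457/3991680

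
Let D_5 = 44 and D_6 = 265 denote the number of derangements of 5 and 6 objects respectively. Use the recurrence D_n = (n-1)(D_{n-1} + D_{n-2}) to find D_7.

1854

D_7 = (7-1)·(D_6 + D_5) = 6·(265 + 44) = 6·309 = 1854.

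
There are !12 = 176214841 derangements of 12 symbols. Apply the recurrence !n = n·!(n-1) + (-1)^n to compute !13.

!13 = 13·176214841 - 1 = 2290792932.

2290792932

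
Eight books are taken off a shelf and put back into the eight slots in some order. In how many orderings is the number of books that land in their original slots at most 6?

40319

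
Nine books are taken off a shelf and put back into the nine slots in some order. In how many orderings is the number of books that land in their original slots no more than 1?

266993

Sum C(9,i)·!(9-i) for i = 0..1:
  i=0: C(9,0)·!9 = 1·133496 = 133496
  i=1: C(9,1)·!8 = 9·14833 = 133497
Total = 266993.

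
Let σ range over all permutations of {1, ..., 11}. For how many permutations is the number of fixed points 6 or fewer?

39913444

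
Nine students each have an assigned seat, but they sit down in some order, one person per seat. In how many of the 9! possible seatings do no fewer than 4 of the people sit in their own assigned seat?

6883

# with exactly i fixed is C(9,i)·!(9-i); sum over i=4..9:
  i=4: C(9,4)·!5 = 126·44 = 5544
  i=5: C(9,5)·!4 = 126·9 = 1134
  i=6: C(9,6)·!3 = 84·2 = 168
  i=7: C(9,7)·!2 = 36·1 = 36
  i=8: C(9,8)·!1 = 9·0 = 0
  i=9: C(9,9)·!0 = 1·1 = 1
Total = 6883.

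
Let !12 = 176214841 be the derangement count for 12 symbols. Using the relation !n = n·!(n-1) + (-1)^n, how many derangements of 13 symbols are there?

!13 = 13·176214841 - 1 = 2290792932.

2290792932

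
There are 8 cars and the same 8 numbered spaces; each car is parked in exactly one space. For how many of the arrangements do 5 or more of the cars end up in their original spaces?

141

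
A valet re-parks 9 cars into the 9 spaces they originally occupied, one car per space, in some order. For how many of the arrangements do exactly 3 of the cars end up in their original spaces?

Choose which 3 of the 9 are fixed: C(9,3) = 84.
The remaining 6 must be deranged: !6 = 265.
Total: 84 × 265 = 22260.

22260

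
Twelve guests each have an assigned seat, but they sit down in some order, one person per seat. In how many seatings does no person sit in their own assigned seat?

176214841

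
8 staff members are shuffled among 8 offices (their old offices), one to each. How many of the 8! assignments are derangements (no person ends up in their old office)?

Recurrence: !8 = 8·!7 + (-1)^8.
!8 = 8·1854 + 1 = 14833

14833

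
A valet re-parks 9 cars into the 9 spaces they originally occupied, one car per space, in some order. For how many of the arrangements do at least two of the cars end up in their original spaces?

95887

Sum C(9,i)·!(9-i) for i = 2..9:
  i=2: C(9,2)·!7 = 36·1854 = 66744
  i=3: C(9,3)·!6 = 84·265 = 22260
  i=4: C(9,4)·!5 = 126·44 = 5544
  i=5: C(9,5)·!4 = 126·9 = 1134
  i=6: C(9,6)·!3 = 84·2 = 168
  i=7: C(9,7)·!2 = 36·1 = 36
  i=8: C(9,8)·!1 = 9·0 = 0
  i=9: C(9,9)·!0 = 1·1 = 1
Total = 95887.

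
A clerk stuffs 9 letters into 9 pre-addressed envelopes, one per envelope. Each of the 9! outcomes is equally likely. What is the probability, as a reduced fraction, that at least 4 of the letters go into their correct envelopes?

6883/362880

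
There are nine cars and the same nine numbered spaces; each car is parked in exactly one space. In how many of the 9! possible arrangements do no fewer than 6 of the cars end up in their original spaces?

205

# with exactly i fixed is C(9,i)·!(9-i); sum over i=6..9:
  i=6: C(9,6)·!3 = 84·2 = 168
  i=7: C(9,7)·!2 = 36·1 = 36
  i=8: C(9,8)·!1 = 9·0 = 0
  i=9: C(9,9)·!0 = 1·1 = 1
Total = 205.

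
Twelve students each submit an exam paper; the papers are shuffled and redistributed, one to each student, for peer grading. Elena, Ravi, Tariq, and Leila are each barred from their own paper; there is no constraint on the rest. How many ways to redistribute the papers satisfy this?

339696000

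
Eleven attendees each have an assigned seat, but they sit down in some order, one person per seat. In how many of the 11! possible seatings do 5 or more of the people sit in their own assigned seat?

146114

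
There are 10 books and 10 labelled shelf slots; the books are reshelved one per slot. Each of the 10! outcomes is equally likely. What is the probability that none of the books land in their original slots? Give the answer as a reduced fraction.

16481/44800

Favorable outcomes: !10 = 1334961.
Total outcomes: 10! = 3628800.
Probability = 1334961/3628800 = 16481/44800.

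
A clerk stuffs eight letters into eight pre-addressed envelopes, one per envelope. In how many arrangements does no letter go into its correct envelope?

14833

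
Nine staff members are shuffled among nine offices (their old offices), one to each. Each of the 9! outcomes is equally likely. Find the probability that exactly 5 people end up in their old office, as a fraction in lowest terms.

1/320

Favorable outcomes: C(9,5)·!4 = 126·9 = 1134.
Total outcomes: 9! = 362880.
Probability = 1134/362880 = 1/320.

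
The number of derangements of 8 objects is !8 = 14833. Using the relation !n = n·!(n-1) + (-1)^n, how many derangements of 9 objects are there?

133496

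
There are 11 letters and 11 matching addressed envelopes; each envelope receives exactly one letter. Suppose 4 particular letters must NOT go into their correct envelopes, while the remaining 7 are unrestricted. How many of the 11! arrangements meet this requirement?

27422640

Inclusion-exclusion on the 4 forbidden self-matches:
Σ_{j=0}^{4} (-1)^j C(4,j)(11-j)!
= C(4,0)·11! - C(4,1)·10! + C(4,2)·9! - C(4,3)·8! + C(4,4)·7!
= 39916800 - 14515200 + 2177280 - 161280 + 5040
= 27422640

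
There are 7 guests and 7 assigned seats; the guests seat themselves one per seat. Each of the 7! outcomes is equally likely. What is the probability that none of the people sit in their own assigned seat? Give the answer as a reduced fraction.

Favorable outcomes: !7 = 1854.
Total outcomes: 7! = 5040.
Probability = 1854/5040 = 103/280.

103/280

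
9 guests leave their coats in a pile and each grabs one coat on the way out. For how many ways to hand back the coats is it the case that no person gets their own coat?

The subfactorial !9 = [9!/e] (nearest integer).
9! = 362880, and 362880/e ≈ 133496.09, so !9 = 133496.

133496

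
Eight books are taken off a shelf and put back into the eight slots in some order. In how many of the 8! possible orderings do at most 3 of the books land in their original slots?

Sum C(8,i)·!(8-i) for i = 0..3:
  i=0: C(8,0)·!8 = 1·14833 = 14833
  i=1: C(8,1)·!7 = 8·1854 = 14832
  i=2: C(8,2)·!6 = 28·265 = 7420
  i=3: C(8,3)·!5 = 56·44 = 2464
Total = 39549.

39549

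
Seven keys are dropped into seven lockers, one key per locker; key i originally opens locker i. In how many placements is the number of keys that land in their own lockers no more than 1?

Sum C(7,i)·!(7-i) for i = 0..1:
  i=0: C(7,0)·!7 = 1·1854 = 1854
  i=1: C(7,1)·!6 = 7·265 = 1855
Total = 3709.

3709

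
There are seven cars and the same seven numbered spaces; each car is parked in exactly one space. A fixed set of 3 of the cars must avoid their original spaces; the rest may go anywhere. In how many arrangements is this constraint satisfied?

3216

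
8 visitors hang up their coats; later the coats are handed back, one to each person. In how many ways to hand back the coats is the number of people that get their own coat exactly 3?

Choose which 3 of the 8 are fixed: C(8,3) = 56.
The remaining 5 must be deranged: !5 = 44.
Total: 56 × 44 = 2464.

2464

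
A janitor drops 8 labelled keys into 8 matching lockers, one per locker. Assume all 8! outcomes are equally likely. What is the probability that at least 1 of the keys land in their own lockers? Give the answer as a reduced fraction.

Favorable outcomes: Σ_{i≥1} C(8,i)·!(8-i) = 8·1854 + 28·265 + 56·44 + 70·9 + 56·2 + 28·1 + 8·0 + 1·1 = 25487.
Total outcomes: 8! = 40320.
Probability = 25487/40320 = 3641/5760.

3641/5760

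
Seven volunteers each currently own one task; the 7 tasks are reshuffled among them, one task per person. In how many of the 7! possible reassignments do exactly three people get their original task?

Pick the 3 fixed positions: C(7,3) = 35 ways.
The other 4 form a derangement: !4 = 9.
Total: 35 × 9 = 315.

315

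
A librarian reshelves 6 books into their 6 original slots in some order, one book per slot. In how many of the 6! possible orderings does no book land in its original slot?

Use !n = n·!(n-1) + (-1)^n.
!6 = 6·44 + 1 = 265

265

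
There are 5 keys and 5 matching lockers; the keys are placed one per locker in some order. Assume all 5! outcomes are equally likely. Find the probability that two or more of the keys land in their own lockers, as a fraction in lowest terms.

Favorable outcomes: Σ_{i≥2} C(5,i)·!(5-i) = 10·2 + 10·1 + 5·0 + 1·1 = 31.
Total outcomes: 5! = 120.
Probability = 31/120 = 31/120.

31/120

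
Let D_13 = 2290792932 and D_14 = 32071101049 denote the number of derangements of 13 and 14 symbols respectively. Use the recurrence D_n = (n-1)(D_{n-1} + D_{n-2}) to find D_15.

481066515734

D_15 = (15-1)·(D_14 + D_13) = 14·(32071101049 + 2290792932) = 14·34361893981 = 481066515734.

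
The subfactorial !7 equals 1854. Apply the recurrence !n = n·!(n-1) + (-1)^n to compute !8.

14833

!8 = 8·1854 + 1 = 14833.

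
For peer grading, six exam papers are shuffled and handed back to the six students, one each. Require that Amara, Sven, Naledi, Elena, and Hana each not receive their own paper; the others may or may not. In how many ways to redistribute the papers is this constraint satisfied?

Let A_j be the event that the j-th constrained one is fixed. By inclusion-exclusion over the 5 events:
Σ_{j=0}^{5} (-1)^j C(5,j)(6-j)!
= C(5,0)·6! - C(5,1)·5! + C(5,2)·4! - C(5,3)·3! + C(5,4)·2! - C(5,5)·1!
= 720 - 600 + 240 - 60 + 10 - 1
= 309

309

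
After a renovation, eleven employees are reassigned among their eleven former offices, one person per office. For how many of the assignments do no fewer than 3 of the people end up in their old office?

Sum C(11,i)·!(11-i) for i = 3..11:
  i=3: C(11,3)·!8 = 165·14833 = 2447445
  i=4: C(11,4)·!7 = 330·1854 = 611820
  i=5: C(11,5)·!6 = 462·265 = 122430
  i=6: C(11,6)·!5 = 462·44 = 20328
  i=7: C(11,7)·!4 = 330·9 = 2970
  i=8: C(11,8)·!3 = 165·2 = 330
  i=9: C(11,9)·!2 = 55·1 = 55
  i=10: C(11,10)·!1 = 11·0 = 0
  i=11: C(11,11)·!0 = 1·1 = 1
Total = 3205379.

3205379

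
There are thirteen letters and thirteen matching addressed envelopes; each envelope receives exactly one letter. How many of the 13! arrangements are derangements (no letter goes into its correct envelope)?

Recurrence: !13 = 13·!12 + (-1)^13.
!13 = 13·176214841 - 1 = 2290792932

2290792932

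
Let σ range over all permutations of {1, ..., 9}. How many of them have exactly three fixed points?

Pick the 3 fixed positions: C(9,3) = 84 ways.
The remaining 6 must be deranged: !6 = 265.
Total: 84 × 265 = 22260.

22260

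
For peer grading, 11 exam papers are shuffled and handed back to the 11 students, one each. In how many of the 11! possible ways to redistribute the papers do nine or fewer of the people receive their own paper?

Sum C(11,i)·!(11-i) for i = 0..9:
  i=0: C(11,0)·!11 = 1·14684570 = 14684570
  i=1: C(11,1)·!10 = 11·1334961 = 14684571
  i=2: C(11,2)·!9 = 55·133496 = 7342280
  i=3: C(11,3)·!8 = 165·14833 = 2447445
  i=4: C(11,4)·!7 = 330·1854 = 611820
  i=5: C(11,5)·!6 = 462·265 = 122430
  i=6: C(11,6)·!5 = 462·44 = 20328
  i=7: C(11,7)·!4 = 330·9 = 2970
  i=8: C(11,8)·!3 = 165·2 = 330
  i=9: C(11,9)·!2 = 55·1 = 55
Total = 39916799.

39916799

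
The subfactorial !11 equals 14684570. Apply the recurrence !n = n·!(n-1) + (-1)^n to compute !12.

176214841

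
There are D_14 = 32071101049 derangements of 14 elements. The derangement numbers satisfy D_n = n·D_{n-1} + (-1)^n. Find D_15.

D_15 = 15·32071101049 - 1 = 481066515734.

481066515734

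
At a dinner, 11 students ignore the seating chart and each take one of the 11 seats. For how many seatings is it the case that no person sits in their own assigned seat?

14684570

The subfactorial !11 = [11!/e] (nearest integer).
11! = 39916800, and 39916800/e ≈ 14684570.08, so !11 = 14684570.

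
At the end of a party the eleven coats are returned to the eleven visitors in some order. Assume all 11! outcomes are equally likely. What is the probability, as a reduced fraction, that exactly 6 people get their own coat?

11/21600

Favorable outcomes: C(11,6)·!5 = 462·44 = 20328.
Total outcomes: 11! = 39916800.
Probability = 20328/39916800 = 11/21600.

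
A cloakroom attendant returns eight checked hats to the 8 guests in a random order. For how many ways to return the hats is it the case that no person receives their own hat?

!8 is the nearest integer to 8!/e.
8! = 40320, and 40320/e ≈ 14832.90, so !8 = 14833.

14833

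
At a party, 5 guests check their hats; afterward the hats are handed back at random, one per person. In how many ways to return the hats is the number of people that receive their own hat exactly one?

45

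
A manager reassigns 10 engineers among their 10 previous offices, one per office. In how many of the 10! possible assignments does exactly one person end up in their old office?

1334960

Choose which one of the 10 is fixed: C(10,1) = 10.
The other 9 form a derangement: !9 = 133496.
Total: 10 × 133496 = 1334960.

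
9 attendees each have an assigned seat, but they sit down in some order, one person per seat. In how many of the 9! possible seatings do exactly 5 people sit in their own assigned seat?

1134

Choose which 5 of the 9 are fixed: C(9,5) = 126.
The remaining 4 must be deranged: !4 = 9.
Total: 126 × 9 = 1134.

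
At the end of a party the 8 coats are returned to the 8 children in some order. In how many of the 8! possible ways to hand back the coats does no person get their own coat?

!8 is the nearest integer to 8!/e.
8! = 40320, and 40320/e ≈ 14832.90, so !8 = 14833.

14833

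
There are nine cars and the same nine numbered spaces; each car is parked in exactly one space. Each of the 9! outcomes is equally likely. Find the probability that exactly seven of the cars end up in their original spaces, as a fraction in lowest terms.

Favorable outcomes: C(9,7)·!2 = 36·1 = 36.
Total outcomes: 9! = 362880.
Probability = 36/362880 = 1/10080.

1/10080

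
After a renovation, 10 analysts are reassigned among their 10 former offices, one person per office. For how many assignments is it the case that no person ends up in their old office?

1334961

Use !n = (n-1)(!(n-1) + !(n-2)).
!10 = 9·(133496 + 14833) = 9·148329 = 1334961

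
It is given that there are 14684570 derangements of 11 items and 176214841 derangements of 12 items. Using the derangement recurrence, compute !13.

2290792932

!13 = (13-1)·(!12 + !11) = 12·(176214841 + 14684570) = 12·190899411 = 2290792932.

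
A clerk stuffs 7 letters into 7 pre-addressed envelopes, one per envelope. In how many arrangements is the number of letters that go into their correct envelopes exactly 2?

924

Choose which 2 of the 7 are fixed: C(7,2) = 21.
The other 5 form a derangement: !5 = 44.
Total: 21 × 44 = 924.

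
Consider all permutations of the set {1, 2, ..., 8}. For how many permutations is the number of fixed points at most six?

40319

# with exactly i fixed is C(8,i)·!(8-i); sum over i=0..6:
  i=0: C(8,0)·!8 = 1·14833 = 14833
  i=1: C(8,1)·!7 = 8·1854 = 14832
  i=2: C(8,2)·!6 = 28·265 = 7420
  i=3: C(8,3)·!5 = 56·44 = 2464
  i=4: C(8,4)·!4 = 70·9 = 630
  i=5: C(8,5)·!3 = 56·2 = 112
  i=6: C(8,6)·!2 = 28·1 = 28
Total = 40319.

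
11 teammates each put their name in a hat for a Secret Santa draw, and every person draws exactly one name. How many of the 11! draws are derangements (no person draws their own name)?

14684570

The subfactorial !11 = [11!/e] (nearest integer).
11! = 39916800, and 39916800/e ≈ 14684570.08, so !11 = 14684570.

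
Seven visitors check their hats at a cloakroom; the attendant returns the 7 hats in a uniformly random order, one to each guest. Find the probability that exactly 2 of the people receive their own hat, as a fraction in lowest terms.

11/60

Favorable outcomes: C(7,2)·!5 = 21·44 = 924.
Total outcomes: 7! = 5040.
Probability = 924/5040 = 11/60.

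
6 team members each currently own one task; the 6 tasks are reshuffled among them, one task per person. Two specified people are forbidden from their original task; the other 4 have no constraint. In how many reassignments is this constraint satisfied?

Inclusion-exclusion on the 2 forbidden self-matches:
Σ_{j=0}^{2} (-1)^j C(2,j)(6-j)!
= C(2,0)·6! - C(2,1)·5! + C(2,2)·4!
= 720 - 240 + 24
= 504

504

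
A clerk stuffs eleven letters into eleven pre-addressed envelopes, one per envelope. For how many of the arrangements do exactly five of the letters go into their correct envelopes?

122430

Choose which 5 of the 11 are fixed: C(11,5) = 462.
The other 6 form a derangement: !6 = 265.
Total: 462 × 265 = 122430.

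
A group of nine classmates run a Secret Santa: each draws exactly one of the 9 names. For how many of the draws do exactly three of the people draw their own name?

22260

Pick the 3 fixed positions: C(9,3) = 84 ways.
The other 6 form a derangement: !6 = 265.
Total: 84 × 265 = 22260.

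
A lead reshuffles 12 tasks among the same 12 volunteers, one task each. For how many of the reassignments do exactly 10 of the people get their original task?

66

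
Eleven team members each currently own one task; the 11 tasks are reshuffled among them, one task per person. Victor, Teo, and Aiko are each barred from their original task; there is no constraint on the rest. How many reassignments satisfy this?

Inclusion-exclusion on the 3 forbidden self-matches:
Σ_{j=0}^{3} (-1)^j C(3,j)(11-j)!
= C(3,0)·11! - C(3,1)·10! + C(3,2)·9! - C(3,3)·8!
= 39916800 - 10886400 + 1088640 - 40320
= 30078720

30078720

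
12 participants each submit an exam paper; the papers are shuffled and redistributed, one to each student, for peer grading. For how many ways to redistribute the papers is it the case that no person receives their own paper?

176214841

Use !n = (n-1)(!(n-1) + !(n-2)).
!12 = 11·(14684570 + 1334961) = 11·16019531 = 176214841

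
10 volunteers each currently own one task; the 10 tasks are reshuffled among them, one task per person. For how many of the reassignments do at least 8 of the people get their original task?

# with exactly i fixed is C(10,i)·!(10-i); sum over i=8..10:
  i=8: C(10,8)·!2 = 45·1 = 45
  i=9: C(10,9)·!1 = 10·0 = 0
  i=10: C(10,10)·!0 = 1·1 = 1
Total = 46.

46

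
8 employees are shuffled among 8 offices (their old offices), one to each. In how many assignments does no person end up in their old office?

14833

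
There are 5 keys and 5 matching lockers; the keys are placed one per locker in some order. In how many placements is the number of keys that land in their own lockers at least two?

# with exactly i fixed is C(5,i)·!(5-i); sum over i=2..5:
  i=2: C(5,2)·!3 = 10·2 = 20
  i=3: C(5,3)·!2 = 10·1 = 10
  i=4: C(5,4)·!1 = 5·0 = 0
  i=5: C(5,5)·!0 = 1·1 = 1
Total = 31.

31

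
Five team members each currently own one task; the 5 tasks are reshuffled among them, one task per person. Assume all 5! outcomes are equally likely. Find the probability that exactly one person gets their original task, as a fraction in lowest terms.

Favorable outcomes: C(5,1)·!4 = 5·9 = 45.
Total outcomes: 5! = 120.
Probability = 45/120 = 3/8.

3/8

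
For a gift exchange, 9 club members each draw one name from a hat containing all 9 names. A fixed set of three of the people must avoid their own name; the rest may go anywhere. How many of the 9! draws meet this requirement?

Let A_j be the event that the j-th constrained one is fixed. By inclusion-exclusion over the 3 events:
Σ_{j=0}^{3} (-1)^j C(3,j)(9-j)!
= C(3,0)·9! - C(3,1)·8! + C(3,2)·7! - C(3,3)·6!
= 362880 - 120960 + 15120 - 720
= 256320

256320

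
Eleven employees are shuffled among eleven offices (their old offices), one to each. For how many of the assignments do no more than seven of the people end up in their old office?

39916414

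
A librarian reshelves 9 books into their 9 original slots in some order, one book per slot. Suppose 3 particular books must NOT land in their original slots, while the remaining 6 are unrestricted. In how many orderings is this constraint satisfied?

Inclusion-exclusion on the 3 forbidden self-matches:
Σ_{j=0}^{3} (-1)^j C(3,j)(9-j)!
= C(3,0)·9! - C(3,1)·8! + C(3,2)·7! - C(3,3)·6!
= 362880 - 120960 + 15120 - 720
= 256320

256320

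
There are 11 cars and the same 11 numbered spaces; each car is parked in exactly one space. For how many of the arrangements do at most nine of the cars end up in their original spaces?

39916799

# with exactly i fixed is C(11,i)·!(11-i); sum over i=0..9:
  i=0: C(11,0)·!11 = 1·14684570 = 14684570
  i=1: C(11,1)·!10 = 11·1334961 = 14684571
  i=2: C(11,2)·!9 = 55·133496 = 7342280
  i=3: C(11,3)·!8 = 165·14833 = 2447445
  i=4: C(11,4)·!7 = 330·1854 = 611820
  i=5: C(11,5)·!6 = 462·265 = 122430
  i=6: C(11,6)·!5 = 462·44 = 20328
  i=7: C(11,7)·!4 = 330·9 = 2970
  i=8: C(11,8)·!3 = 165·2 = 330
  i=9: C(11,9)·!2 = 55·1 = 55
Total = 39916799.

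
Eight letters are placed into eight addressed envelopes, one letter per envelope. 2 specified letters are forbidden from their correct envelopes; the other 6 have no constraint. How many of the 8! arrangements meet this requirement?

Let A_j be the event that the j-th constrained one is fixed. By inclusion-exclusion over the 2 events:
Σ_{j=0}^{2} (-1)^j C(2,j)(8-j)!
= C(2,0)·8! - C(2,1)·7! + C(2,2)·6!
= 40320 - 10080 + 720
= 30960

30960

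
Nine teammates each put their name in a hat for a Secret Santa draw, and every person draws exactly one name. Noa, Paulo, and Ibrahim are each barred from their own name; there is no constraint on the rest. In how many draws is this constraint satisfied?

256320

Inclusion-exclusion on the 3 forbidden self-matches:
Σ_{j=0}^{3} (-1)^j C(3,j)(9-j)!
= C(3,0)·9! - C(3,1)·8! + C(3,2)·7! - C(3,3)·6!
= 362880 - 120960 + 15120 - 720
= 256320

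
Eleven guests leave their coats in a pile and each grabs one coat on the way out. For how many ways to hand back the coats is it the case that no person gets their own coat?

14684570

Recurrence: !11 = 10·(!10 + !9).
!11 = 10·(1334961 + 133496) = 10·1468457 = 14684570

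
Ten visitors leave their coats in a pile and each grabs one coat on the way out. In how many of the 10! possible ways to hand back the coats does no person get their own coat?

1334961

The subfactorial !10 = [10!/e] (nearest integer).
10! = 3628800, and 3628800/e ≈ 1334960.92, so !10 = 1334961.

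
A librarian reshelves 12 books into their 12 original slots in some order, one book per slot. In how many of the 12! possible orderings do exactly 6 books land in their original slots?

244860

Pick the 6 fixed positions: C(12,6) = 924 ways.
The remaining 6 must be deranged: !6 = 265.
Total: 924 × 265 = 244860.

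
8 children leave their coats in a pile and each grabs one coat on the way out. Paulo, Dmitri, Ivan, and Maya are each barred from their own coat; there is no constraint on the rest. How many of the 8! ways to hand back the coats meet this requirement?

24024

Let A_j be the event that the j-th constrained one is fixed. By inclusion-exclusion over the 4 events:
Σ_{j=0}^{4} (-1)^j C(4,j)(8-j)!
= C(4,0)·8! - C(4,1)·7! + C(4,2)·6! - C(4,3)·5! + C(4,4)·4!
= 40320 - 20160 + 4320 - 480 + 24
= 24024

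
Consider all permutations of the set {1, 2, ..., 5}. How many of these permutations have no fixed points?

44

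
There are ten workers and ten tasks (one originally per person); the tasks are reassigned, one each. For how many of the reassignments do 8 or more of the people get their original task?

46

# with exactly i fixed is C(10,i)·!(10-i); sum over i=8..10:
  i=8: C(10,8)·!2 = 45·1 = 45
  i=9: C(10,9)·!1 = 10·0 = 0
  i=10: C(10,10)·!0 = 1·1 = 1
Total = 46.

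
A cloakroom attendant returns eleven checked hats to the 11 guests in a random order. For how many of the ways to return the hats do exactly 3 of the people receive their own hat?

2447445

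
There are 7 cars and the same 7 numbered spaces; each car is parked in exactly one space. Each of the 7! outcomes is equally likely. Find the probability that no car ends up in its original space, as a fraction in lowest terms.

Favorable outcomes: !7 = 1854.
Total outcomes: 7! = 5040.
Probability = 1854/5040 = 103/280.

103/280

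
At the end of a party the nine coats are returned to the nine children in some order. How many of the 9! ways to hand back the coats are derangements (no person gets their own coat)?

133496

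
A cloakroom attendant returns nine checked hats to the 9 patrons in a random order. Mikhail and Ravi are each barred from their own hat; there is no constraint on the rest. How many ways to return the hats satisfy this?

287280

Let A_j be the event that the j-th constrained one is fixed. By inclusion-exclusion over the 2 events:
Σ_{j=0}^{2} (-1)^j C(2,j)(9-j)!
= C(2,0)·9! - C(2,1)·8! + C(2,2)·7!
= 362880 - 80640 + 5040
= 287280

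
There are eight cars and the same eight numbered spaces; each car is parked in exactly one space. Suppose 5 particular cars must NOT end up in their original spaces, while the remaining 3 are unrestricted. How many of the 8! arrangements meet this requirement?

21234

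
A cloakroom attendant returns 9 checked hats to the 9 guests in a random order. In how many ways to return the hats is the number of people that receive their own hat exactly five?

Pick the 5 fixed positions: C(9,5) = 126 ways.
The remaining 4 must be deranged: !4 = 9.
Total: 126 × 9 = 1134.

1134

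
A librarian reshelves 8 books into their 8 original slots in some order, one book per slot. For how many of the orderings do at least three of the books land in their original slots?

Sum C(8,i)·!(8-i) for i = 3..8:
  i=3: C(8,3)·!5 = 56·44 = 2464
  i=4: C(8,4)·!4 = 70·9 = 630
  i=5: C(8,5)·!3 = 56·2 = 112
  i=6: C(8,6)·!2 = 28·1 = 28
  i=7: C(8,7)·!1 = 8·0 = 0
  i=8: C(8,8)·!0 = 1·1 = 1
Total = 3235.

3235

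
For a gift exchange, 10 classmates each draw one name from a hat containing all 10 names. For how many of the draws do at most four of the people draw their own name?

Sum C(10,i)·!(10-i) for i = 0..4:
  i=0: C(10,0)·!10 = 1·1334961 = 1334961
  i=1: C(10,1)·!9 = 10·133496 = 1334960
  i=2: C(10,2)·!8 = 45·14833 = 667485
  i=3: C(10,3)·!7 = 120·1854 = 222480
  i=4: C(10,4)·!6 = 210·265 = 55650
Total = 3615536.

3615536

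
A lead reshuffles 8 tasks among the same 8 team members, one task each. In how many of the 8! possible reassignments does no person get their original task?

14833

Recurrence: !8 = 7·(!7 + !6).
!8 = 7·(1854 + 265) = 7·2119 = 14833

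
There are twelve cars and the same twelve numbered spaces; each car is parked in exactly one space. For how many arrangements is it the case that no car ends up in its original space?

176214841

!12 is the nearest integer to 12!/e.
12! = 479001600, and 479001600/e ≈ 176214840.93, so !12 = 176214841.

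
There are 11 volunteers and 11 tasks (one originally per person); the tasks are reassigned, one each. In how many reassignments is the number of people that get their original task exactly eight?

Pick the 8 fixed positions: C(11,8) = 165 ways.
The remaining 3 must be deranged: !3 = 2.
Total: 165 × 2 = 330.

330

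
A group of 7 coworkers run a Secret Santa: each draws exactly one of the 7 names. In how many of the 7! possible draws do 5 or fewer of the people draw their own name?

# with exactly i fixed is C(7,i)·!(7-i); sum over i=0..5:
  i=0: C(7,0)·!7 = 1·1854 = 1854
  i=1: C(7,1)·!6 = 7·265 = 1855
  i=2: C(7,2)·!5 = 21·44 = 924
  i=3: C(7,3)·!4 = 35·9 = 315
  i=4: C(7,4)·!3 = 35·2 = 70
  i=5: C(7,5)·!2 = 21·1 = 21
Total = 5039.

5039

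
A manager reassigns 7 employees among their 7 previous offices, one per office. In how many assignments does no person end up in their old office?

1854

The subfactorial !7 = [7!/e] (nearest integer).
7! = 5040, and 5040/e ≈ 1854.11, so !7 = 1854.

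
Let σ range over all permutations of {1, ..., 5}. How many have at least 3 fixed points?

11

# with exactly i fixed is C(5,i)·!(5-i); sum over i=3..5:
  i=3: C(5,3)·!2 = 10·1 = 10
  i=4: C(5,4)·!1 = 5·0 = 0
  i=5: C(5,5)·!0 = 1·1 = 1
Total = 11.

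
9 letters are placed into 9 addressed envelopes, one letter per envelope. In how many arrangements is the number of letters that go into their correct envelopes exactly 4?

Choose which 4 of the 9 are fixed: C(9,4) = 126.
The other 5 form a derangement: !5 = 44.
Total: 126 × 44 = 5544.

5544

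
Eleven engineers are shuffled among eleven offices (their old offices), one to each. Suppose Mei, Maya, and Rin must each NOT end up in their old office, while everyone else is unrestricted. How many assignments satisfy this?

Inclusion-exclusion on the 3 forbidden self-matches:
Σ_{j=0}^{3} (-1)^j C(3,j)(11-j)!
= C(3,0)·11! - C(3,1)·10! + C(3,2)·9! - C(3,3)·8!
= 39916800 - 10886400 + 1088640 - 40320
= 30078720

30078720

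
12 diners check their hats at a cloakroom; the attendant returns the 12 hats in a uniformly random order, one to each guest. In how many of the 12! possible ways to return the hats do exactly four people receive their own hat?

7342335

Choose which 4 of the 12 are fixed: C(12,4) = 495.
The remaining 8 must be deranged: !8 = 14833.
Total: 495 × 14833 = 7342335.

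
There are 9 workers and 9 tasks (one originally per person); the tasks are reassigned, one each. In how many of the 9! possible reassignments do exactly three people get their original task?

22260

Choose which 3 of the 9 are fixed: C(9,3) = 84.
The other 6 form a derangement: !6 = 265.
Total: 84 × 265 = 22260.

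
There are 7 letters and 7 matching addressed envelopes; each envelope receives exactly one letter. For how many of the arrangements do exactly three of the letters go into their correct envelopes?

315

Choose which 3 of the 7 are fixed: C(7,3) = 35.
The remaining 4 must be deranged: !4 = 9.
Total: 35 × 9 = 315.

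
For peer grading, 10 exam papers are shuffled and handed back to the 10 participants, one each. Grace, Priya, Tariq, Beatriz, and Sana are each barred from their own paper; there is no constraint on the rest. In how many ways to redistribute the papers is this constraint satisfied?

2170680

Inclusion-exclusion on the 5 forbidden self-matches:
Σ_{j=0}^{5} (-1)^j C(5,j)(10-j)!
= C(5,0)·10! - C(5,1)·9! + C(5,2)·8! - C(5,3)·7! + C(5,4)·6! - C(5,5)·5!
= 3628800 - 1814400 + 403200 - 50400 + 3600 - 120
= 2170680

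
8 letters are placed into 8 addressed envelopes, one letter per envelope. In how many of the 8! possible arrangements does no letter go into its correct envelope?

14833

The number of derangements of 8 is !8 = Σ_{k=0}^{8} (-1)^k·8!/k!
= 8! - 8!/1! + 8!/2! - 8!/3! + 8!/4! - 8!/5! + 8!/6! - 8!/7! + 8!/8!
= 40320 - 40320 + 20160 - 6720 + 1680 - 336 + 56 - 8 + 1
= 14833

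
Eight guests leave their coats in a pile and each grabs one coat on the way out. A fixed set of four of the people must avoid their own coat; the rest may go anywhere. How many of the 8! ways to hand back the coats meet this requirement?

24024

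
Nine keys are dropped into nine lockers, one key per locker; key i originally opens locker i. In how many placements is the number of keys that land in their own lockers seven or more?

37

Sum C(9,i)·!(9-i) for i = 7..9:
  i=7: C(9,7)·!2 = 36·1 = 36
  i=8: C(9,8)·!1 = 9·0 = 0
  i=9: C(9,9)·!0 = 1·1 = 1
Total = 37.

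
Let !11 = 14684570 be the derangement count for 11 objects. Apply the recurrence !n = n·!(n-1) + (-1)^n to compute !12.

!12 = 12·14684570 + 1 = 176214841.

176214841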